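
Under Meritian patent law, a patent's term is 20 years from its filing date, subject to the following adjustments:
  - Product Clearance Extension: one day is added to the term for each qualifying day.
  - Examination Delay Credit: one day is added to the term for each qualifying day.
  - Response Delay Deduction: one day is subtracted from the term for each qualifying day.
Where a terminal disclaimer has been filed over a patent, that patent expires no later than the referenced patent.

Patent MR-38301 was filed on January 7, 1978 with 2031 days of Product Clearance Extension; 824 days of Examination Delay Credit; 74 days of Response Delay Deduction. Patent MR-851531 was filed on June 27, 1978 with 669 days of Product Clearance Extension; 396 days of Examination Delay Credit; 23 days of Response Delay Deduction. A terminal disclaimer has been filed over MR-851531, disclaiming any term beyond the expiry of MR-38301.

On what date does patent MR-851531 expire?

Natural term of MR-851531:
  Base: filing + 20 years → 27 June 1998.
  Product Clearance Extension: +669 days → 26 April 2000.
  Examination Delay Credit: +396 days → 27 May 2001.
  Response Delay Deduction: −23 days → 4 May 2001.
Expiry of referenced patent MR-38301:
  Base: filing + 20 years → 7 January 1998.
  Product Clearance Extension: +2031 days → 31 July 2003.
  Examination Delay Credit: +824 days → 1 November 2005.
  Response Delay Deduction: −74 days → 19 August 2005.
Terminal disclaimer: MR-851531 expires on the earlier of 4 May 2001 and 19 August 2005.

2001-05-04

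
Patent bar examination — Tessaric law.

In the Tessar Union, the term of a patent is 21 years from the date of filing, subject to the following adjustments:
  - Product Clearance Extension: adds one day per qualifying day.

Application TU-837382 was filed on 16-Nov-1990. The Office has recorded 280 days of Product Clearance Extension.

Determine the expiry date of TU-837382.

August 22, 2012

Base term: filing date + 21 years → 16 November 2011.
Product Clearance Extension: +280 days → 22 August 2012.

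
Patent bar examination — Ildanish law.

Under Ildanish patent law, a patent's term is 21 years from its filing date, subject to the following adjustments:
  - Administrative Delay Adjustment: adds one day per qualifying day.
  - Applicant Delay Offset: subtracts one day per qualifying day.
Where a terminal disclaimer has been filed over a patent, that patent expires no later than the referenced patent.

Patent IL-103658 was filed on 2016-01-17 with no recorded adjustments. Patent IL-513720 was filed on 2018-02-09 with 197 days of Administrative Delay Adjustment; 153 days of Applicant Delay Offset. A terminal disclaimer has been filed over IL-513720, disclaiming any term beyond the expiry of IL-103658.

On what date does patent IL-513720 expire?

Natural term of IL-513720:
  Base: filing + 21 years → 9 February 2039.
  Administrative Delay Adjustment: +197 days → 25 August 2039.
  Applicant Delay Offset: −153 days → 25 March 2039.
Expiry of referenced patent IL-103658:
  Base: filing + 21 years → 17 January 2037.
Terminal disclaimer: IL-513720 expires on the earlier of 25 March 2039 and 17 January 2037.

January 17, 2037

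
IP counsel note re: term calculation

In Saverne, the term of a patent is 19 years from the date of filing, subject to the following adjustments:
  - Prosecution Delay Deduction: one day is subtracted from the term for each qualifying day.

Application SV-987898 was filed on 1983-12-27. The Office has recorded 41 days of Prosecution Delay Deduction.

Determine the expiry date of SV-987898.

November 16, 2002

Base term: filing date + 19 years → 27 December 2002.
Prosecution Delay Deduction: −41 days → 16 November 2002.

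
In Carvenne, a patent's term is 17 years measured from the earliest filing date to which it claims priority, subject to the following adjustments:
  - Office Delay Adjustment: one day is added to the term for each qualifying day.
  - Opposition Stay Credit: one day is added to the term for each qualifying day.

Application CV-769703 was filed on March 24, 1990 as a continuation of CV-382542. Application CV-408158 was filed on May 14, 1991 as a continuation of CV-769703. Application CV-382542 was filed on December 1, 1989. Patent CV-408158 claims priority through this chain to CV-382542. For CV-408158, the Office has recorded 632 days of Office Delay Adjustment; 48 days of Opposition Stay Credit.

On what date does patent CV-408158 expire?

Earliest priority filing: 1 December 1989.
Base term: 1 December 1989 + 17 years → 1 December 2006.
Office Delay Adjustment: +632 days → 24 August 2008.
Opposition Stay Credit: +48 days → 11 October 2008.

October 11, 2008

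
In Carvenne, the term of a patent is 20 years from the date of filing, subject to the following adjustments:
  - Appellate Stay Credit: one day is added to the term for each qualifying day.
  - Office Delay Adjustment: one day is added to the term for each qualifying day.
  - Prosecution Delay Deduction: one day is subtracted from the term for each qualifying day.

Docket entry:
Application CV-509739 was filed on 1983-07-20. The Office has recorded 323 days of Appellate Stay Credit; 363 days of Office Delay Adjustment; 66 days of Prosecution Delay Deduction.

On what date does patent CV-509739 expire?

Base term: filing date + 20 years → 20 July 2003.
Appellate Stay Credit: +323 days → 7 June 2004.
Office Delay Adjustment: +363 days → 5 June 2005.
Prosecution Delay Deduction: −66 days → 31 March 2005.

2005-03-31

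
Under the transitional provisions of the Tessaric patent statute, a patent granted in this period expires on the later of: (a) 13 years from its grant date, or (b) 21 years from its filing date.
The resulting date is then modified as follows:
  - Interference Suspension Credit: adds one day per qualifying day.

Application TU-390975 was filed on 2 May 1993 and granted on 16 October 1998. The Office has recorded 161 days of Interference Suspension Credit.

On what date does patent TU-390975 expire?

(a) grant + 13 years → 16 October 2011.
(b) filing + 21 years → 2 May 2014.
Later of the two: 2 May 2014.
Interference Suspension Credit: +161 days → 10 October 2014.

October 10, 2014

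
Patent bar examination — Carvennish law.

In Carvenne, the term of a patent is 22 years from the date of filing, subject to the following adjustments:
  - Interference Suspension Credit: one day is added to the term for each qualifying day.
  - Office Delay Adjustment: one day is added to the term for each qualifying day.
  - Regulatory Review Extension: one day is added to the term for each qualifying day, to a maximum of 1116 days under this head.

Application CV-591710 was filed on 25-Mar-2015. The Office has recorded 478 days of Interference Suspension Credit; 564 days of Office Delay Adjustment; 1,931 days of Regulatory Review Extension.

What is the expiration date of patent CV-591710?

February 20, 2043

Base term: filing date + 22 years → 25 March 2037.
Interference Suspension Credit: +478 days → 16 July 2038.
Office Delay Adjustment: +564 days → 31 January 2040.
Regulatory Review Extension: 1931 days claimed exceeds the 1116-day cap, so +1116 days → 20 February 2043.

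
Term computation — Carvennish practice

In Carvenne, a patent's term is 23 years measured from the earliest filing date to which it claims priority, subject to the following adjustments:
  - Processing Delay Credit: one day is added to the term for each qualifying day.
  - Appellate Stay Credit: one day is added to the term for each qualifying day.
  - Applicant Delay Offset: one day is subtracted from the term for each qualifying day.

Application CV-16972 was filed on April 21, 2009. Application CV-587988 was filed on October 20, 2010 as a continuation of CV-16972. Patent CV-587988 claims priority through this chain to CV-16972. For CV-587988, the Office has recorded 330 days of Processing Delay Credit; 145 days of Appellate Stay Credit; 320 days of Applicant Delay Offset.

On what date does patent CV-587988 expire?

2032-09-23

Earliest priority filing: 21 April 2009.
Base term: 21 April 2009 + 23 years → 21 April 2032.
Processing Delay Credit: +330 days → 17 March 2033.
Appellate Stay Credit: +145 days → 9 August 2033.
Applicant Delay Offset: −320 days → 23 September 2032.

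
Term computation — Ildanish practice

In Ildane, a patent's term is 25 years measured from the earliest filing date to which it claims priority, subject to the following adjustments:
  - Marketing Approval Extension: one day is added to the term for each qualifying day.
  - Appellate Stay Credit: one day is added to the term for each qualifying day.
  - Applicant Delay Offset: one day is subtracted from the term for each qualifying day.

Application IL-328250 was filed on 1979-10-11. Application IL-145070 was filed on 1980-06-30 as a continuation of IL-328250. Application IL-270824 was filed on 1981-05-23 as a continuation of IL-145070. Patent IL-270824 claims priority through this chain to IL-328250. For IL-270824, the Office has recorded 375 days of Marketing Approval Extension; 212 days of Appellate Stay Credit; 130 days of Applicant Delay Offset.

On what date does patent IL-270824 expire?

2006-01-11

Earliest priority filing: 11 October 1979.
Base term: 11 October 1979 + 25 years → 11 October 2004.
Marketing Approval Extension: +375 days → 21 October 2005.
Appellate Stay Credit: +212 days → 21 May 2006.
Applicant Delay Offset: −130 days → 11 January 2006.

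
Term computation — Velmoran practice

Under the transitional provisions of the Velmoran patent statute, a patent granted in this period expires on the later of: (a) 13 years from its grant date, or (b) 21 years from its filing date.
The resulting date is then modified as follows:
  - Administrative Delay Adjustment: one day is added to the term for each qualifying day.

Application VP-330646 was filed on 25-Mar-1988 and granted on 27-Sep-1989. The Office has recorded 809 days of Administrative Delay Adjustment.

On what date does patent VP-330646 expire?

June 12, 2011

(a) grant + 13 years → 27 September 2002.
(b) filing + 21 years → 25 March 2009.
Later of the two: 25 March 2009.
Administrative Delay Adjustment: +809 days → 12 June 2011.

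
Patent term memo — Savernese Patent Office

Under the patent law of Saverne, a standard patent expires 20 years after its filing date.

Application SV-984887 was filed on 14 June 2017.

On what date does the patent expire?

2037-06-14

Filing date + 20 years → 14 June 2037.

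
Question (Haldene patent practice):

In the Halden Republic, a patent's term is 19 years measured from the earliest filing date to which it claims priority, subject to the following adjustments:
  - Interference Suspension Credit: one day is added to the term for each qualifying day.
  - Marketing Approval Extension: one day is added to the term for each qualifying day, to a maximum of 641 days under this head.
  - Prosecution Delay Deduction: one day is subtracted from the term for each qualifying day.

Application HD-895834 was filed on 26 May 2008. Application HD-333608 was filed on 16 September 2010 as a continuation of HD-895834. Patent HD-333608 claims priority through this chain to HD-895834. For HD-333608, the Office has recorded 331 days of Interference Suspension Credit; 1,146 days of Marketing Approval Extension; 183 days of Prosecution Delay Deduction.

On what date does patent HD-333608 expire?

July 23, 2029

Earliest priority filing: 26 May 2008.
Base term: 26 May 2008 + 19 years → 26 May 2027.
Interference Suspension Credit: +331 days → 21 April 2028.
Marketing Approval Extension: 1146 days claimed exceeds the 641-day cap, so +641 days → 22 January 2030.
Prosecution Delay Deduction: −183 days → 23 July 2029.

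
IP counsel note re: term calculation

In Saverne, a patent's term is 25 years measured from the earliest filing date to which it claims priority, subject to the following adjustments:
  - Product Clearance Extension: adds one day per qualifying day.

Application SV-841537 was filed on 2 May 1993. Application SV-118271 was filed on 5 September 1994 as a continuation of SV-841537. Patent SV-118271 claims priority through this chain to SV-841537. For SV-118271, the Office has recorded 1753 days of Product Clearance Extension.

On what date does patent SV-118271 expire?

2023-02-18

Earliest priority filing: 2 May 1993.
Base term: 2 May 1993 + 25 years → 2 May 2018.
Product Clearance Extension: +1753 days → 18 February 2023.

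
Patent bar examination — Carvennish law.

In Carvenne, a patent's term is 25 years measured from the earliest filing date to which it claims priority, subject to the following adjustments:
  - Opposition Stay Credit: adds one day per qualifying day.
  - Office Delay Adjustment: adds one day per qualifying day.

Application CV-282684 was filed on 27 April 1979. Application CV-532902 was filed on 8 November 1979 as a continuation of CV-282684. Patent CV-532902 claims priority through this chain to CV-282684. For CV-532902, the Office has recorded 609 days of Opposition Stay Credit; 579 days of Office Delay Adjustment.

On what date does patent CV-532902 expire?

2007-07-29

Earliest priority filing: 27 April 1979.
Base term: 27 April 1979 + 25 years → 27 April 2004.
Opposition Stay Credit: +609 days → 27 December 2005.
Office Delay Adjustment: +579 days → 29 July 2007.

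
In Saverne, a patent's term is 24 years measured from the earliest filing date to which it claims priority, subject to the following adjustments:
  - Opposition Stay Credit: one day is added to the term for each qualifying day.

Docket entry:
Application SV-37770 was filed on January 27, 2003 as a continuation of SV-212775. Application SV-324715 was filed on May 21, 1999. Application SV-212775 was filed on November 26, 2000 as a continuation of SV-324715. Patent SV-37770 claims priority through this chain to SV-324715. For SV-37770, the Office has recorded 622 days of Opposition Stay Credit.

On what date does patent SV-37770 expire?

Earliest priority filing: 21 May 1999.
Base term: 21 May 1999 + 24 years → 21 May 2023.
Opposition Stay Credit: +622 days → 1 February 2025.

2025-02-01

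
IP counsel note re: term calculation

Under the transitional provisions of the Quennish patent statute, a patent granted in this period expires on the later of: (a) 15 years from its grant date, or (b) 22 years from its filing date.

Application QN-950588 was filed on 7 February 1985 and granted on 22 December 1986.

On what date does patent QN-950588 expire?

(a) grant + 15 years → 22 December 2001.
(b) filing + 22 years → 7 February 2007.
Later of the two: 7 February 2007.

February 7, 2007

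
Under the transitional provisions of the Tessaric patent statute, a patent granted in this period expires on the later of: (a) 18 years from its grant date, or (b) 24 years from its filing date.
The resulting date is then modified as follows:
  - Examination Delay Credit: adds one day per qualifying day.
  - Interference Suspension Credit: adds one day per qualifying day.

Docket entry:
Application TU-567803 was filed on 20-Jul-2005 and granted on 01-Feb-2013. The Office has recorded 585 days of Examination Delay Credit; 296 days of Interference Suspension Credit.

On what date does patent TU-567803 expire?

(a) grant + 18 years → 1 February 2031.
(b) filing + 24 years → 20 July 2029.
Later of the two: 1 February 2031.
Examination Delay Credit: +585 days → 8 September 2032.
Interference Suspension Credit: +296 days → 1 July 2033.

July 1, 2033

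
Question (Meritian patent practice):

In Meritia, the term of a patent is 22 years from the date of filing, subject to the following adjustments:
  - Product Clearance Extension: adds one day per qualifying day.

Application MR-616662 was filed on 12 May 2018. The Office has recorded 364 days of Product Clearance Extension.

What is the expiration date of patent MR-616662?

May 11, 2041

Base term: filing date + 22 years → 12 May 2040.
Product Clearance Extension: +364 days → 11 May 2041.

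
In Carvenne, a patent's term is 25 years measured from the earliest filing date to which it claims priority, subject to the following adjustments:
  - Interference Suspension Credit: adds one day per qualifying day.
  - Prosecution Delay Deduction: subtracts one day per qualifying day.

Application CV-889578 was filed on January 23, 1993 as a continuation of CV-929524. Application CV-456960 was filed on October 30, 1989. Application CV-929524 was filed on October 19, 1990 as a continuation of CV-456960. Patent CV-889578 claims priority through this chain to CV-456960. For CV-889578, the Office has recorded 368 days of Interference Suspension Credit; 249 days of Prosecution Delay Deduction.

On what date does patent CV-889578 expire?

Earliest priority filing: 30 October 1989.
Base term: 30 October 1989 + 25 years → 30 October 2014.
Interference Suspension Credit: +368 days → 2 November 2015.
Prosecution Delay Deduction: −249 days → 26 February 2015.

February 26, 2015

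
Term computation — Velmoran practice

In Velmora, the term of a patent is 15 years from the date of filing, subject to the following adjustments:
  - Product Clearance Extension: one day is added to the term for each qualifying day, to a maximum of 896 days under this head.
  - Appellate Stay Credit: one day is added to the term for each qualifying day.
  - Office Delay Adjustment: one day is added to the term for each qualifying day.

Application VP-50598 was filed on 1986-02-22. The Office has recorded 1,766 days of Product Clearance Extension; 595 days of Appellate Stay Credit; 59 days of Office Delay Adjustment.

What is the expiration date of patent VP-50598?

May 22, 2005

Base term: filing date + 15 years → 22 February 2001.
Product Clearance Extension: 1766 days claimed exceeds the 896-day cap, so +896 days → 7 August 2003.
Appellate Stay Credit: +595 days → 24 March 2005.
Office Delay Adjustment: +59 days → 22 May 2005.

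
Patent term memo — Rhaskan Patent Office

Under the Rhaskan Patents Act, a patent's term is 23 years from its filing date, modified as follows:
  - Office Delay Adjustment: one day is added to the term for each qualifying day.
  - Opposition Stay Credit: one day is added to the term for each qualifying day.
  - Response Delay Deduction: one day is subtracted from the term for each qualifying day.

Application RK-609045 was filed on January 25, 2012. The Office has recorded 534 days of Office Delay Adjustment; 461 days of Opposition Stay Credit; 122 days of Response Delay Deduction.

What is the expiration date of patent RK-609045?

2037-06-16

Base term: filing date + 23 years → 25 January 2035.
Office Delay Adjustment: +534 days → 12 July 2036.
Opposition Stay Credit: +461 days → 16 October 2037.
Response Delay Deduction: −122 days → 16 June 2037.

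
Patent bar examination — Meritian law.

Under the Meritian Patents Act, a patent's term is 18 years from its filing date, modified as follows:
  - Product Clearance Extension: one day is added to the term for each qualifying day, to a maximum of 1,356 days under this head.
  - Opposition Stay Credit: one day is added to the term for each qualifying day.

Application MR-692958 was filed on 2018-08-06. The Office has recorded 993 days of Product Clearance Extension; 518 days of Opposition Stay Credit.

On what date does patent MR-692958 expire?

September 25, 2040

Base term: filing date + 18 years → 6 August 2036.
Product Clearance Extension: 993 days (within the 1356-day cap) → +993 days → 26 April 2039.
Opposition Stay Credit: +518 days → 25 September 2040.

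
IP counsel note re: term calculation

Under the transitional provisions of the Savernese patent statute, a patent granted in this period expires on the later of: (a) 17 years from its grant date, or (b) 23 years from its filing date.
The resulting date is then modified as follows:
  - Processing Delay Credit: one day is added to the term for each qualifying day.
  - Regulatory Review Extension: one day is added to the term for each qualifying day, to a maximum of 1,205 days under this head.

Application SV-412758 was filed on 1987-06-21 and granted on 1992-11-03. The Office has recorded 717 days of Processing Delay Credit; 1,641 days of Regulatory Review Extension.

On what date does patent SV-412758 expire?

2015-09-25

(a) grant + 17 years → 3 November 2009.
(b) filing + 23 years → 21 June 2010.
Later of the two: 21 June 2010.
Processing Delay Credit: +717 days → 7 June 2012.
Regulatory Review Extension: 1641 days claimed exceeds the 1205-day cap, so +1205 days → 25 September 2015.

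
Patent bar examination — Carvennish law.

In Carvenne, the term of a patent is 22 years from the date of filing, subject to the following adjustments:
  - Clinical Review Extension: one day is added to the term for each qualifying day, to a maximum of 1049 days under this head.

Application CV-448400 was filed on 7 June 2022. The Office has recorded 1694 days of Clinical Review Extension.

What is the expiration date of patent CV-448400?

2047-04-22

Base term: filing date + 22 years → 7 June 2044.
Clinical Review Extension: 1694 days claimed exceeds the 1049-day cap, so +1049 days → 22 April 2047.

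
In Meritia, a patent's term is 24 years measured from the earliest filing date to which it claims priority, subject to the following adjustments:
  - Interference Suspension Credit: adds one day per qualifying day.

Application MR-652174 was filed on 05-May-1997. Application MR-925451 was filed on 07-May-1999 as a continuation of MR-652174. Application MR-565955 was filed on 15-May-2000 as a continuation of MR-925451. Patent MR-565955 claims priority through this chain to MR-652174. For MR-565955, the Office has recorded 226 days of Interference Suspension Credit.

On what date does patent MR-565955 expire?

Earliest priority filing: 5 May 1997.
Base term: 5 May 1997 + 24 years → 5 May 2021.
Interference Suspension Credit: +226 days → 17 December 2021.

2021-12-17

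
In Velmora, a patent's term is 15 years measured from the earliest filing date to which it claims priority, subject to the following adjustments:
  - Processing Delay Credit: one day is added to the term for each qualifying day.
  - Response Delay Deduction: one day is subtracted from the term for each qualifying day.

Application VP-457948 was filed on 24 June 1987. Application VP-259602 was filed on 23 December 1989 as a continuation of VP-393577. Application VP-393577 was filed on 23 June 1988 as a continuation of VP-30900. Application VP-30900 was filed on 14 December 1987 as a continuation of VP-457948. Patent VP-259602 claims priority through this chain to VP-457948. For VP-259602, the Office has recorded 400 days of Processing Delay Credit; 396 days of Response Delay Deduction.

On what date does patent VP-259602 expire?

June 28, 2002

Earliest priority filing: 24 June 1987.
Base term: 24 June 1987 + 15 years → 24 June 2002.
Processing Delay Credit: +400 days → 29 July 2003.
Response Delay Deduction: −396 days → 28 June 2002.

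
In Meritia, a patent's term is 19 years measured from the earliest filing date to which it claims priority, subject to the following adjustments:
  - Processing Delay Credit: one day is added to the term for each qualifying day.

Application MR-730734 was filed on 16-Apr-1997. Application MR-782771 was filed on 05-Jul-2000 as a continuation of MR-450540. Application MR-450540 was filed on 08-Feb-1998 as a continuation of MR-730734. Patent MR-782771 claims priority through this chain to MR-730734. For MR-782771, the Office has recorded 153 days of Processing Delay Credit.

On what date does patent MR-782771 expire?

2016-09-16

Earliest priority filing: 16 April 1997.
Base term: 16 April 1997 + 19 years → 16 April 2016.
Processing Delay Credit: +153 days → 16 September 2016.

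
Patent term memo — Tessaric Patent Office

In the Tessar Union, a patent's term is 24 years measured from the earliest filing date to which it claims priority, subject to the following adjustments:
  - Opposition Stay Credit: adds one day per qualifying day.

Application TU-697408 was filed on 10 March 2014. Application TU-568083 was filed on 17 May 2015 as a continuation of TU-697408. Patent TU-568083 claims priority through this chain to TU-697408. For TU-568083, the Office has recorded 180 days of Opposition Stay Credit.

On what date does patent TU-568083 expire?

2038-09-06

Earliest priority filing: 10 March 2014.
Base term: 10 March 2014 + 24 years → 10 March 2038.
Opposition Stay Credit: +180 days → 6 September 2038.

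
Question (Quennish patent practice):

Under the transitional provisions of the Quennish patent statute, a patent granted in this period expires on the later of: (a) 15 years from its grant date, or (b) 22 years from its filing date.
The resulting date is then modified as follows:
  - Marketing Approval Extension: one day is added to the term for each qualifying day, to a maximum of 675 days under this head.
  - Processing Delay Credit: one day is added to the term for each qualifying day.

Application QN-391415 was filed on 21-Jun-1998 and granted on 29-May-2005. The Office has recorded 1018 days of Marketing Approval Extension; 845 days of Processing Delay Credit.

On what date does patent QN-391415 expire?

August 19, 2024

(a) grant + 15 years → 29 May 2020.
(b) filing + 22 years → 21 June 2020.
Later of the two: 21 June 2020.
Marketing Approval Extension: 1018 days claimed exceeds the 675-day cap, so +675 days → 27 April 2022.
Processing Delay Credit: +845 days → 19 August 2024.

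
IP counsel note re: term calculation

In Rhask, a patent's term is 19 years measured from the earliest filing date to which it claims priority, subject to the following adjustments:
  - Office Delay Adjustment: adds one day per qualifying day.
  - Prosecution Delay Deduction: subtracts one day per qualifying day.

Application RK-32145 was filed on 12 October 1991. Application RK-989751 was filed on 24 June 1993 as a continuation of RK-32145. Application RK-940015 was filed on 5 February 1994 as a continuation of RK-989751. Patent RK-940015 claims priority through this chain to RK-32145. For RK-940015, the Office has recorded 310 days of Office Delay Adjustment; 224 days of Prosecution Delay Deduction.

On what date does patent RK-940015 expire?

January 6, 2011

Earliest priority filing: 12 October 1991.
Base term: 12 October 1991 + 19 years → 12 October 2010.
Office Delay Adjustment: +310 days → 18 August 2011.
Prosecution Delay Deduction: −224 days → 6 January 2011.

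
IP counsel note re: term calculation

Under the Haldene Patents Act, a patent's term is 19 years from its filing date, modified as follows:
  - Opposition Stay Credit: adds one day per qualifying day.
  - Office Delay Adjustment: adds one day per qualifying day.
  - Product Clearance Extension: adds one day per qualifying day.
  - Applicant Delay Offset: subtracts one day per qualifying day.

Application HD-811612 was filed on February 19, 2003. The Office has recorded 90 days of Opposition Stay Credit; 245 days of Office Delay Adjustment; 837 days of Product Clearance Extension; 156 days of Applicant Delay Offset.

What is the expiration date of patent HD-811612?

Base term: filing date + 19 years → 19 February 2022.
Opposition Stay Credit: +90 days → 20 May 2022.
Office Delay Adjustment: +245 days → 20 January 2023.
Product Clearance Extension: +837 days → 6 May 2025.
Applicant Delay Offset: −156 days → 1 December 2024.

2024-12-01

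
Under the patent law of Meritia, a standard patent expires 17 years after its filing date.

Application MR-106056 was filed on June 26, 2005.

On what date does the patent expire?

Filing date + 17 years → 26 June 2022.

2022-06-26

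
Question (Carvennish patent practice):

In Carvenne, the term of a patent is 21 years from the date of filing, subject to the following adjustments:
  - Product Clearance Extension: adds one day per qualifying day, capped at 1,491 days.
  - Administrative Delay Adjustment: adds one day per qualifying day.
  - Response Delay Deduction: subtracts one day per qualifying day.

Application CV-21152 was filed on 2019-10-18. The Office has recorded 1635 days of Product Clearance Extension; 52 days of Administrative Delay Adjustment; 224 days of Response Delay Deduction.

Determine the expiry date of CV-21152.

2044-05-29

Base term: filing date + 21 years → 18 October 2040.
Product Clearance Extension: 1635 days claimed exceeds the 1491-day cap, so +1491 days → 17 November 2044.
Administrative Delay Adjustment: +52 days → 8 January 2045.
Response Delay Deduction: −224 days → 29 May 2044.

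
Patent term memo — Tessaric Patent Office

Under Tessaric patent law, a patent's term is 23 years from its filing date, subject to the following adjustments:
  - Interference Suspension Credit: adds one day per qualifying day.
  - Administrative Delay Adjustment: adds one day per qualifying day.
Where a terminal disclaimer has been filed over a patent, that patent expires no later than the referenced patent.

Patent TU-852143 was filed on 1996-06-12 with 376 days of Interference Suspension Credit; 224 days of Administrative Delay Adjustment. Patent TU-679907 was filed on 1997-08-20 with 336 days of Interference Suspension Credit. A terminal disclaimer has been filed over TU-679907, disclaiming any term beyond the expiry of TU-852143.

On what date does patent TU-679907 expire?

Natural term of TU-679907:
  Base: filing + 23 years → 20 August 2020.
  Interference Suspension Credit: +336 days → 22 July 2021.
Expiry of referenced patent TU-852143:
  Base: filing + 23 years → 12 June 2019.
  Interference Suspension Credit: +376 days → 22 June 2020.
  Administrative Delay Adjustment: +224 days → 1 February 2021.
Terminal disclaimer: TU-679907 expires on the earlier of 22 July 2021 and 1 February 2021.

2021-02-01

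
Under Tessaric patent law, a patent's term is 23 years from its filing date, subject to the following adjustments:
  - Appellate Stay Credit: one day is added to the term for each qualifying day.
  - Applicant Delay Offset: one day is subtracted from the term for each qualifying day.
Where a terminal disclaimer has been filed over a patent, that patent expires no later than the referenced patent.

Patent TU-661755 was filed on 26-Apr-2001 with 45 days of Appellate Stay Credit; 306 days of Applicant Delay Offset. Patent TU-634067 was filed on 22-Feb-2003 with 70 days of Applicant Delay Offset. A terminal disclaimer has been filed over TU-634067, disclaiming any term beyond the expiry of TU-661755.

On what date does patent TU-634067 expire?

Natural term of TU-634067:
  Base: filing + 23 years → 22 February 2026.
  Applicant Delay Offset: −70 days → 14 December 2025.
Expiry of referenced patent TU-661755:
  Base: filing + 23 years → 26 April 2024.
  Appellate Stay Credit: +45 days → 10 June 2024.
  Applicant Delay Offset: −306 days → 9 August 2023.
Terminal disclaimer: TU-634067 expires on the earlier of 14 December 2025 and 9 August 2023.

2023-08-09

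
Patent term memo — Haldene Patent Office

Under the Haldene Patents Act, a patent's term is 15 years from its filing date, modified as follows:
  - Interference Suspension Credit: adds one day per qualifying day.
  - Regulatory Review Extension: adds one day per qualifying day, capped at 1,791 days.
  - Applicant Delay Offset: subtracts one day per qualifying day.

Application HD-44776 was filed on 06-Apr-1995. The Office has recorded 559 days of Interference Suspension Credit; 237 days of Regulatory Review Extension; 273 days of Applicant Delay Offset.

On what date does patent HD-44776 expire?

September 11, 2011

Base term: filing date + 15 years → 6 April 2010.
Interference Suspension Credit: +559 days → 17 October 2011.
Regulatory Review Extension: 237 days (within the 1791-day cap) → +237 days → 10 June 2012.
Applicant Delay Offset: −273 days → 11 September 2011.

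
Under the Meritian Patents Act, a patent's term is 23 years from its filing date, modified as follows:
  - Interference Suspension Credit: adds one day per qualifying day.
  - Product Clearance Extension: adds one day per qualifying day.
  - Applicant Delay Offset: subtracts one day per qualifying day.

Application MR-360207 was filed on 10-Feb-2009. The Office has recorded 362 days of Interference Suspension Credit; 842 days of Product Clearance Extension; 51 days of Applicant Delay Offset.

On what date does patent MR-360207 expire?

April 8, 2035

Base term: filing date + 23 years → 10 February 2032.
Interference Suspension Credit: +362 days → 6 February 2033.
Product Clearance Extension: +842 days → 29 May 2035.
Applicant Delay Offset: −51 days → 8 April 2035.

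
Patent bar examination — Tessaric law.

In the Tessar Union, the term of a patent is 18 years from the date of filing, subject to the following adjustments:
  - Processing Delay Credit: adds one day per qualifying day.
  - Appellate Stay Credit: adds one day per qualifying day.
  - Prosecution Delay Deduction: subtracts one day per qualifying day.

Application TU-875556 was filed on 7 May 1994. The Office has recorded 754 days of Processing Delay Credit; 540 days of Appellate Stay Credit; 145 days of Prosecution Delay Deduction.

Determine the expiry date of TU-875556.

Base term: filing date + 18 years → 7 May 2012.
Processing Delay Credit: +754 days → 31 May 2014.
Appellate Stay Credit: +540 days → 22 November 2015.
Prosecution Delay Deduction: −145 days → 30 June 2015.

2015-06-30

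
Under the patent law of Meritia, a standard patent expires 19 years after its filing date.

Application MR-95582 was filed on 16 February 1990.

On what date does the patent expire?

2009-02-16

Filing date + 19 years → 16 February 2009.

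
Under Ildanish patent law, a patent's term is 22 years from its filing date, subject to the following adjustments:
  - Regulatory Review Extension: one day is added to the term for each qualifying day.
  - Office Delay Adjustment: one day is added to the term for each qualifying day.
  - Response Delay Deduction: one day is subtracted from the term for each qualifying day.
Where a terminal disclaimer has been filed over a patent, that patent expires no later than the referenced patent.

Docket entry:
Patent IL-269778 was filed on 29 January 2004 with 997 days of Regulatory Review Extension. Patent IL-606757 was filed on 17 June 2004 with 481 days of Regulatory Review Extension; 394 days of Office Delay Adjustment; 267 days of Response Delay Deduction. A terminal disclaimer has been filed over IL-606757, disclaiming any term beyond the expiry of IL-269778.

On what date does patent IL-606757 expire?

Natural term of IL-606757:
  Base: filing + 22 years → 17 June 2026.
  Regulatory Review Extension: +481 days → 11 October 2027.
  Office Delay Adjustment: +394 days → 8 November 2028.
  Response Delay Deduction: −267 days → 15 February 2028.
Expiry of referenced patent IL-269778:
  Base: filing + 22 years → 29 January 2026.
  Regulatory Review Extension: +997 days → 22 October 2028.
Terminal disclaimer: IL-606757 expires on the earlier of 15 February 2028 and 22 October 2028.

2028-02-15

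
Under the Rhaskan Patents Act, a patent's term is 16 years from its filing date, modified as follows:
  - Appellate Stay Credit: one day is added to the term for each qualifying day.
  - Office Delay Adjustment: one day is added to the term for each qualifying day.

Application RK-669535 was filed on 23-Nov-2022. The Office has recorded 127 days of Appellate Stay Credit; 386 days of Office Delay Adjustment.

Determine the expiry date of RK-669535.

Base term: filing date + 16 years → 23 November 2038.
Appellate Stay Credit: +127 days → 30 March 2039.
Office Delay Adjustment: +386 days → 19 April 2040.

April 19, 2040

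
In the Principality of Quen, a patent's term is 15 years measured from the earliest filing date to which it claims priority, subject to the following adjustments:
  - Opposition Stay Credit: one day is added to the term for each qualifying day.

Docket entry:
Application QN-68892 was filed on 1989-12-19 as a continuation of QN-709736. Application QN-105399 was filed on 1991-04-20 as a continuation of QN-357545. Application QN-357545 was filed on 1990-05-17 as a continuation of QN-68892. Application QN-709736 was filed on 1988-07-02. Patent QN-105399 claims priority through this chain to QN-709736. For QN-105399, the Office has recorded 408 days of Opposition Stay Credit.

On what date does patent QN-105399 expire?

Earliest priority filing: 2 July 1988.
Base term: 2 July 1988 + 15 years → 2 July 2003.
Opposition Stay Credit: +408 days → 13 August 2004.

August 13, 2004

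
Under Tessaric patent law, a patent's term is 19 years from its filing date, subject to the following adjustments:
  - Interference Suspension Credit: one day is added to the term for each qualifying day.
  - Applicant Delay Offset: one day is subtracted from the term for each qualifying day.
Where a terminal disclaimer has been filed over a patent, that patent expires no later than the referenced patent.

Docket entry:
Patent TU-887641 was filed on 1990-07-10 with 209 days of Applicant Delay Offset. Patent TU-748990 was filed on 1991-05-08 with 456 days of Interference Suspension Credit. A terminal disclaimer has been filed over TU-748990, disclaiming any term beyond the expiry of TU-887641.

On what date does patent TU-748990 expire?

Natural term of TU-748990:
  Base: filing + 19 years → 8 May 2010.
  Interference Suspension Credit: +456 days → 7 August 2011.
Expiry of referenced patent TU-887641:
  Base: filing + 19 years → 10 July 2009.
  Applicant Delay Offset: −209 days → 13 December 2008.
Terminal disclaimer: TU-748990 expires on the earlier of 7 August 2011 and 13 December 2008.

December 13, 2008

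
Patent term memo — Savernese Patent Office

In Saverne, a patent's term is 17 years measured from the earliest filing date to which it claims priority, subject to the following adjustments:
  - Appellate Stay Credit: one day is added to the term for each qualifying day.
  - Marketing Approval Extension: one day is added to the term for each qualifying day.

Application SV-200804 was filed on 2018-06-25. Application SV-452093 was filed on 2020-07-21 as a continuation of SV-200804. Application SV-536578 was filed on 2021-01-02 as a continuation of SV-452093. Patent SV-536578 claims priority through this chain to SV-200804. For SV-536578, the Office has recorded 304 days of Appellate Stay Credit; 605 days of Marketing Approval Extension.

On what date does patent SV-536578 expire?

Earliest priority filing: 25 June 2018.
Base term: 25 June 2018 + 17 years → 25 June 2035.
Appellate Stay Credit: +304 days → 24 April 2036.
Marketing Approval Extension: +605 days → 20 December 2037.

December 20, 2037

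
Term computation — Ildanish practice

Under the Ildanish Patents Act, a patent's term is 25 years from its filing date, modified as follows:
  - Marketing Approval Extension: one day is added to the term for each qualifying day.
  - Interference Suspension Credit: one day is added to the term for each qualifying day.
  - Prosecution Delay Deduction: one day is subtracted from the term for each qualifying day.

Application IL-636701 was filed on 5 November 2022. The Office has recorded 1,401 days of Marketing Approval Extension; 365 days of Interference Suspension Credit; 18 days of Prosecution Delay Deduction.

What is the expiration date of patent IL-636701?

2052-08-18

Base term: filing date + 25 years → 5 November 2047.
Marketing Approval Extension: +1401 days → 6 September 2051.
Interference Suspension Credit: +365 days → 5 September 2052.
Prosecution Delay Deduction: −18 days → 18 August 2052.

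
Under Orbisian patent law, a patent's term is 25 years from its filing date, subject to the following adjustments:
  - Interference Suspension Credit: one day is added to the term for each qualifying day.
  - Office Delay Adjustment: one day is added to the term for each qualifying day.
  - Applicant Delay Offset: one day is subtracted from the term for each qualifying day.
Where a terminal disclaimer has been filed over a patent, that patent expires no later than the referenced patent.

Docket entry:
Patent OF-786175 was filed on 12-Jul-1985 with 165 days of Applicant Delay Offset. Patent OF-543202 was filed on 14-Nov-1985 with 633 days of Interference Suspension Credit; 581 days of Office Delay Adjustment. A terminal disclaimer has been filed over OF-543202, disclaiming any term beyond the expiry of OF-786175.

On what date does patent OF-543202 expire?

Natural term of OF-543202:
  Base: filing + 25 years → 14 November 2010.
  Interference Suspension Credit: +633 days → 8 August 2012.
  Office Delay Adjustment: +581 days → 12 March 2014.
Expiry of referenced patent OF-786175:
  Base: filing + 25 years → 12 July 2010.
  Applicant Delay Offset: −165 days → 28 January 2010.
Terminal disclaimer: OF-543202 expires on the earlier of 12 March 2014 and 28 January 2010.

2010-01-28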